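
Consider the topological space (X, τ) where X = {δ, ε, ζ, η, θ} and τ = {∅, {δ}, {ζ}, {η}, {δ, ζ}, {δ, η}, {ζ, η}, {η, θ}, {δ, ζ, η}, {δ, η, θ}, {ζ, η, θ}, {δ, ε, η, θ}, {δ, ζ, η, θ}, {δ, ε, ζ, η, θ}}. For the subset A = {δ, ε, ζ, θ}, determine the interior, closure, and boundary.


int(A) = {δ, ζ}, cl(A) = {δ, ε, ζ, θ}, ∂A = {ε, θ}.

Closed sets in (X, τ) are complements of opens:
  closed(X, τ) = {∅, {ε}, {ζ}, {δ, ε}, {ε, ζ}, {ε, θ}, {δ, ε, ζ}, {δ, ε, θ}, {ε, ζ, θ}, {ε, η, θ}, {δ, ε, ζ, θ}, {δ, ε, η, θ}, {ε, ζ, η, θ}, {δ, ε, ζ, η, θ}}.
int(A) = ⋃ {U ∈ τ : U ⊆ A}. Opens contained in A: ∅, {δ}, {ζ}, {δ, ζ}.
Taking the union of these: int(A) = {δ, ζ}.
cl(A) = ⋂ {C closed : A ⊆ C}. Closed sets containing A: {δ, ε, ζ, θ}, {δ, ε, ζ, η, θ}.
Intersecting these: cl(A) = {δ, ε, ζ, θ}.
∂A = cl(A) ∖ int(A) = {δ, ε, ζ, θ} ∖ {δ, ζ} = {ε, θ}.


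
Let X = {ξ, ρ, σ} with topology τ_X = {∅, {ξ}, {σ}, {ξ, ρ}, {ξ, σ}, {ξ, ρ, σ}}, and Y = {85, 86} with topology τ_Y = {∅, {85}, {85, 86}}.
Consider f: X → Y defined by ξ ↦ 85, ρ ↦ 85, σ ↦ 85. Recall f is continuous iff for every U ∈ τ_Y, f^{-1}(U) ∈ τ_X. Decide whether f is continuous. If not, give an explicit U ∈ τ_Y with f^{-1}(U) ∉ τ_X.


f IS continuous.

Compute f^{-1}(U) for each U ∈ τ_Y:
  U = ∅: f^{-1}(U) = ∅ ∈ τ_X ✓.
  U = {85}: f^{-1}(U) = {ξ, ρ, σ} ∈ τ_X ✓.
  U = {85, 86}: f^{-1}(U) = {ξ, ρ, σ} ∈ τ_X ✓.
Every preimage lies in τ_X, so f IS continuous.


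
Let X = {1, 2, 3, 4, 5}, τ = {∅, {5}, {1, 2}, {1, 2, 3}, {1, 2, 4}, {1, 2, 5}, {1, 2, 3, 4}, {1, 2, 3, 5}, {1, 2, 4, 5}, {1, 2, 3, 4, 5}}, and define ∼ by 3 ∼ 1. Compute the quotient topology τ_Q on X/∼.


X/∼ = {[1=3], [2], [4], [5]}; |τ_Q| = 6.

Equivalence classes: [1=3], [2], [4], [5].
Quotient map π: X → X/∼ sends 1 ↦ [1=3], 2 ↦ [2], 3 ↦ [1=3], 4 ↦ [4], 5 ↦ [5].
For each subset V ⊆ X/∼, compute π^{-1}(V) ⊆ X and check whether π^{-1}(V) ∈ τ. V is open in τ_Q iff π^{-1}(V) ∈ τ.
  V = {}: π^{-1}(V) = ∅ ∈ τ ✓.
  V = {[1=3]}: π^{-1}(V) = {1, 3} ∉ τ ✗.
  V = {[2]}: π^{-1}(V) = {2} ∉ τ ✗.
  V = {[1=3], [2]}: π^{-1}(V) = {1, 2, 3} ∈ τ ✓.
  V = {[4]}: π^{-1}(V) = {4} ∉ τ ✗.
  V = {[1=3], [4]}: π^{-1}(V) = {1, 3, 4} ∉ τ ✗.
  V = {[2], [4]}: π^{-1}(V) = {2, 4} ∉ τ ✗.
  V = {[1=3], [2], [4]}: π^{-1}(V) = {1, 2, 3, 4} ∈ τ ✓.
  V = {[5]}: π^{-1}(V) = {5} ∈ τ ✓.
  V = {[1=3], [5]}: π^{-1}(V) = {1, 3, 5} ∉ τ ✗.
  V = {[2], [5]}: π^{-1}(V) = {2, 5} ∉ τ ✗.
  V = {[1=3], [2], [5]}: π^{-1}(V) = {1, 2, 3, 5} ∈ τ ✓.
  V = {[4], [5]}: π^{-1}(V) = {4, 5} ∉ τ ✗.
  V = {[1=3], [4], [5]}: π^{-1}(V) = {1, 3, 4, 5} ∉ τ ✗.
  V = {[2], [4], [5]}: π^{-1}(V) = {2, 4, 5} ∉ τ ✗.
  V = {[1=3], [2], [4], [5]}: π^{-1}(V) = {1, 2, 3, 4, 5} ∈ τ ✓.
Open sets in the quotient: τ_Q = {{}, {[1=3], [2]}, {[1=3], [2], [4]}, {[5]}, {[1=3], [2], [5]}, {[1=3], [2], [4], [5]}} (6 elements).


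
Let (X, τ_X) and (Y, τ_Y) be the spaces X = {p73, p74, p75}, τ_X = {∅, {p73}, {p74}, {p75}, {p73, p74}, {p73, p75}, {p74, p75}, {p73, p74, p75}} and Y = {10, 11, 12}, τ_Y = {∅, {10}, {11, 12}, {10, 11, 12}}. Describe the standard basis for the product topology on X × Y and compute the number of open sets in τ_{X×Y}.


Basis B = {∅ × ∅, {p73} × {10}, {p74} × {10}, {p75} × {10}, {p73, p74} × {10}, {p73, p75} × {10}, {p73} × {11, 12}, {p74, p75} × {10}, {p74} × {11, 12}, {p75} × {11, 12}, {p73} × {10, 11, 12}, {p73, p74, p75} × {10}, {p74} × {10, 11, 12}, {p75} × {10, 11, 12}, {p73, p74} × {11, 12}, {p73, p75} × {11, 12}, {p74, p75} × {11, 12}, {p73, p74} × {10, 11, 12}, {p73, p75} × {10, 11, 12}, {p73, p74, p75} × {11, 12}, {p74, p75} × {10, 11, 12}, {p73, p74, p75} × {10, 11, 12}}; |τ_{X×Y}| = 64.

Enumerate products U × V with U ∈ τ_X, V ∈ τ_Y (deduplicated):
  ∅ × ∅ = {} (∅)
  {p73} × {10} = {(p73,10)}
  {p74} × {10} = {(p74,10)}
  {p75} × {10} = {(p75,10)}
  {p73, p74} × {10} = {(p73,10), (p74,10)}
  {p73, p75} × {10} = {(p73,10), (p75,10)}
  {p73} × {11, 12} = {(p73,11), (p73,12)}
  {p74, p75} × {10} = {(p74,10), (p75,10)}
  {p74} × {11, 12} = {(p74,11), (p74,12)}
  {p75} × {11, 12} = {(p75,11), (p75,12)}
  {p73} × {10, 11, 12} = {(p73,10), (p73,11), (p73,12)}
  {p73, p74, p75} × {10} = {(p73,10), (p74,10), (p75,10)}
  {p74} × {10, 11, 12} = {(p74,10), (p74,11), (p74,12)}
  {p75} × {10, 11, 12} = {(p75,10), (p75,11), (p75,12)}
  {p73, p74} × {11, 12} = {(p73,11), (p73,12), (p74,11), (p74,12)}
  {p73, p75} × {11, 12} = {(p73,11), (p73,12), (p75,11), (p75,12)}
  {p74, p75} × {11, 12} = {(p74,11), (p74,12), (p75,11), (p75,12)}
  {p73, p74} × {10, 11, 12} = {(p73,10), (p73,11), (p73,12), (p74,10), (p74,11), (p74,12)}
  {p73, p75} × {10, 11, 12} = {(p73,10), (p73,11), (p73,12), (p75,10), (p75,11), (p75,12)}
  {p73, p74, p75} × {11, 12} = {(p73,11), (p73,12), (p74,11), (p74,12), (p75,11), (p75,12)}
  {p74, p75} × {10, 11, 12} = {(p74,10), (p74,11), (p74,12), (p75,10), (p75,11), (p75,12)}
  {p73, p74, p75} × {10, 11, 12} = {(p73,10), (p73,11), (p73,12), (p74,10), (p74,11), (p74,12), (p75,10), (p75,11), (p75,12)}
These 22 distinct sets form the basis B.
Close under arbitrary unions to get τ_{X×Y}; counting gives |τ_{X×Y}| = 64.


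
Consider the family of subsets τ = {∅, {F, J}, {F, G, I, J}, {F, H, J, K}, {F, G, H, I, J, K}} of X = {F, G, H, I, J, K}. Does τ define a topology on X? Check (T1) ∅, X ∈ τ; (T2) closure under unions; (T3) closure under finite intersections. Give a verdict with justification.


τ IS a topology on X.

Axiom (T1): ∅ ∈ τ? Yes; X ∈ τ? Yes.
Axiom (T2/T3): check pairwise unions and intersections of members of τ.
All pairwise intersections and unions checked — each lies in τ. Therefore τ satisfies (T1), (T2), (T3): it IS a topology on X.


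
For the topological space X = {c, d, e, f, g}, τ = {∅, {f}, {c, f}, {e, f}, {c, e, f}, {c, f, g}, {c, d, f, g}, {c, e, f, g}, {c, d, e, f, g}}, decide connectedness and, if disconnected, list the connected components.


(X, τ) is connected.

Find clopen sets (U ∈ τ with X ∖ U ∈ τ):
  U = ∅, X ∖ U = {c, d, e, f, g} — both open, so U is clopen.
  U = {c, d, e, f, g}, X ∖ U = ∅ — both open, so U is clopen.
Only trivial clopens (∅ and X) exist, so (X, τ) is connected.
Compute connected components by grouping points that agree on all clopens:
  component: {c, d, e, f, g}


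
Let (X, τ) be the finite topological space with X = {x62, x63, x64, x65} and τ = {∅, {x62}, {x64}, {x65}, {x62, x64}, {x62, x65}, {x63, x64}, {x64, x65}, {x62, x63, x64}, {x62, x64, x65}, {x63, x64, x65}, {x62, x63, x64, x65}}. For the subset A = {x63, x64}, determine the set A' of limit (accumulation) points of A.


A' = {x63}

For each x ∈ X, list the open sets U ∈ τ with x ∈ U, then check whether U ∩ (A ∖ {x}) ≠ ∅ for every such U.
  x = x62: open {x62} ∋ x has {x62} ∩ (A ∖ {x62}) = ∅, so x is NOT a limit point.
  x = x63: opens ∋ x are {x63, x64}, {x62, x63, x64}, {x63, x64, x65}, {x62, x63, x64, x65}; each meets A ∖ {x63}, so x IS a limit point.
  x = x64: open {x64} ∋ x has {x64} ∩ (A ∖ {x64}) = ∅, so x is NOT a limit point.
  x = x65: open {x65} ∋ x has {x65} ∩ (A ∖ {x65}) = ∅, so x is NOT a limit point.
Collecting: A' = {x63}.


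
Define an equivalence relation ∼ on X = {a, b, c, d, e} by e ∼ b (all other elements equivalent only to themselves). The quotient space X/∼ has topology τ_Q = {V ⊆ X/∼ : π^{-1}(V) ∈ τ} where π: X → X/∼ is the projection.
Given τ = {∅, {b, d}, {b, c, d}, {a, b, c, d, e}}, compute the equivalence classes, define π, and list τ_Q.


X/∼ = {[a], [b=e], [c], [d]}; |τ_Q| = 2.

Equivalence classes: [a], [b=e], [c], [d].
Quotient map π: X → X/∼ sends a ↦ [a], b ↦ [b=e], c ↦ [c], d ↦ [d], e ↦ [b=e].
For each subset V ⊆ X/∼, compute π^{-1}(V) ⊆ X and check whether π^{-1}(V) ∈ τ. V is open in τ_Q iff π^{-1}(V) ∈ τ.
  V = {}: π^{-1}(V) = ∅ ∈ τ ✓.
  V = {[a]}: π^{-1}(V) = {a} ∉ τ ✗.
  V = {[b=e]}: π^{-1}(V) = {b, e} ∉ τ ✗.
  V = {[a], [b=e]}: π^{-1}(V) = {a, b, e} ∉ τ ✗.
  V = {[c]}: π^{-1}(V) = {c} ∉ τ ✗.
  V = {[a], [c]}: π^{-1}(V) = {a, c} ∉ τ ✗.
  V = {[b=e], [c]}: π^{-1}(V) = {b, c, e} ∉ τ ✗.
  V = {[a], [b=e], [c]}: π^{-1}(V) = {a, b, c, e} ∉ τ ✗.
  V = {[d]}: π^{-1}(V) = {d} ∉ τ ✗.
  V = {[a], [d]}: π^{-1}(V) = {a, d} ∉ τ ✗.
  V = {[b=e], [d]}: π^{-1}(V) = {b, d, e} ∉ τ ✗.
  V = {[a], [b=e], [d]}: π^{-1}(V) = {a, b, d, e} ∉ τ ✗.
  V = {[c], [d]}: π^{-1}(V) = {c, d} ∉ τ ✗.
  V = {[a], [c], [d]}: π^{-1}(V) = {a, c, d} ∉ τ ✗.
  V = {[b=e], [c], [d]}: π^{-1}(V) = {b, c, d, e} ∉ τ ✗.
  V = {[a], [b=e], [c], [d]}: π^{-1}(V) = {a, b, c, d, e} ∈ τ ✓.
Open sets in the quotient: τ_Q = {{}, {[a], [b=e], [c], [d]}} (2 elements).


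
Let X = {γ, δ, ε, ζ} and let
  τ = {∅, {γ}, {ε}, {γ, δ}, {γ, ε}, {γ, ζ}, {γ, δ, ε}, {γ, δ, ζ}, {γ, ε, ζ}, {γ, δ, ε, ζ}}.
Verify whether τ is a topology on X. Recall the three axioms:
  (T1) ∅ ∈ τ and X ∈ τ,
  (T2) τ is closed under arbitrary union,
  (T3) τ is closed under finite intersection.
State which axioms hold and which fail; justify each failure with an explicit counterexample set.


τ IS a topology on X.

Axiom (T1): ∅ ∈ τ? Yes; X ∈ τ? Yes.
Axiom (T2/T3): check pairwise unions and intersections of members of τ.
All pairwise intersections and unions checked — each lies in τ. Therefore τ satisfies (T1), (T2), (T3): it IS a topology on X.


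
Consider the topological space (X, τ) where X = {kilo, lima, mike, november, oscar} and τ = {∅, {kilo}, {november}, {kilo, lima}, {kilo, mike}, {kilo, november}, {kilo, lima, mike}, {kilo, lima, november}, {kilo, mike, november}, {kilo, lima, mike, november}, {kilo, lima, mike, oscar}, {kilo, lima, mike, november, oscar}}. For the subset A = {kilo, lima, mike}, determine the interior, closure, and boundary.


int(A) = {kilo, lima, mike}, cl(A) = {kilo, lima, mike, oscar}, ∂A = {oscar}.

Closed sets in (X, τ) are complements of opens:
  closed(X, τ) = {∅, {november}, {oscar}, {lima, oscar}, {mike, oscar}, {november, oscar}, {lima, mike, oscar}, {lima, november, oscar}, {mike, november, oscar}, {kilo, lima, mike, oscar}, {lima, mike, november, oscar}, {kilo, lima, mike, november, oscar}}.
int(A) = ⋃ {U ∈ τ : U ⊆ A}. Opens contained in A: ∅, {kilo}, {kilo, lima}, {kilo, mike}, {kilo, lima, mike}.
Taking the union of these: int(A) = {kilo, lima, mike}.
cl(A) = ⋂ {C closed : A ⊆ C}. Closed sets containing A: {kilo, lima, mike, oscar}, {kilo, lima, mike, november, oscar}.
Intersecting these: cl(A) = {kilo, lima, mike, oscar}.
∂A = cl(A) ∖ int(A) = {kilo, lima, mike, oscar} ∖ {kilo, lima, mike} = {oscar}.


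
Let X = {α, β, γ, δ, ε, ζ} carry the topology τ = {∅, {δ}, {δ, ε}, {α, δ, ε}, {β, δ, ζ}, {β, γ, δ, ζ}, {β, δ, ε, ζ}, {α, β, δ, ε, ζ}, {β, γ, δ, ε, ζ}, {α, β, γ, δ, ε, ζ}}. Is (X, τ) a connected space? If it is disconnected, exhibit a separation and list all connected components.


(X, τ) is connected.

Find clopen sets (U ∈ τ with X ∖ U ∈ τ):
  U = ∅, X ∖ U = {α, β, γ, δ, ε, ζ} — both open, so U is clopen.
  U = {α, β, γ, δ, ε, ζ}, X ∖ U = ∅ — both open, so U is clopen.
Only trivial clopens (∅ and X) exist, so (X, τ) is connected.
Compute connected components by grouping points that agree on all clopens:
  component: {α, β, γ, δ, ε, ζ}


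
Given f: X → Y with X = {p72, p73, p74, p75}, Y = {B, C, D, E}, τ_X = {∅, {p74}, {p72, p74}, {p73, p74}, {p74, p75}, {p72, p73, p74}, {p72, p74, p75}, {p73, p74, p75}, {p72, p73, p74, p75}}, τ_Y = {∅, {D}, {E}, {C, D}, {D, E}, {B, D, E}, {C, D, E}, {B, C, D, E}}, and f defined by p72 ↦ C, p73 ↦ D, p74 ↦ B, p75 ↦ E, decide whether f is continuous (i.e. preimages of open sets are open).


f is NOT continuous.

Compute f^{-1}(U) for each U ∈ τ_Y:
  U = ∅: f^{-1}(U) = ∅ ∈ τ_X ✓.
  U = {D}: f^{-1}(U) = {p73} ∉ τ_X ✗.
  U = {E}: f^{-1}(U) = {p75} ∉ τ_X ✗.
  U = {C, D}: f^{-1}(U) = {p72, p73} ∉ τ_X ✗.
  U = {D, E}: f^{-1}(U) = {p73, p75} ∉ τ_X ✗.
  U = {B, D, E}: f^{-1}(U) = {p73, p74, p75} ∈ τ_X ✓.
  U = {C, D, E}: f^{-1}(U) = {p72, p73, p75} ∉ τ_X ✗.
  U = {B, C, D, E}: f^{-1}(U) = {p72, p73, p74, p75} ∈ τ_X ✓.
Found U = {D} with f^{-1}(U) = {p73} not in τ_X. Therefore f is NOT continuous.


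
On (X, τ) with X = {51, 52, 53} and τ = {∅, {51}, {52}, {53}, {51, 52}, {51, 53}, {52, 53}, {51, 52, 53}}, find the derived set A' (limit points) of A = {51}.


A' = ∅

For each x ∈ X, list the open sets U ∈ τ with x ∈ U, then check whether U ∩ (A ∖ {x}) ≠ ∅ for every such U.
  x = 51: open {51} ∋ x has {51} ∩ (A ∖ {51}) = ∅, so x is NOT a limit point.
  x = 52: open {52} ∋ x has {52} ∩ (A ∖ {52}) = ∅, so x is NOT a limit point.
  x = 53: open {53} ∋ x has {53} ∩ (A ∖ {53}) = ∅, so x is NOT a limit point.
Collecting: A' = ∅.


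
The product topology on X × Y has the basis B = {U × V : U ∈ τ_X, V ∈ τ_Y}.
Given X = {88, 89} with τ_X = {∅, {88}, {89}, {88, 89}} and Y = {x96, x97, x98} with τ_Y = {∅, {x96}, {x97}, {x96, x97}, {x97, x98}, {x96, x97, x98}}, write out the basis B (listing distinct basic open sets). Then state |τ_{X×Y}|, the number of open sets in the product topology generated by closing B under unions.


Basis B = {∅ × ∅, {88} × {x96}, {88} × {x97}, {89} × {x96}, {89} × {x97}, {88} × {x96, x97}, {88, 89} × {x96}, {88} × {x97, x98}, {88, 89} × {x97}, {89} × {x96, x97}, {89} × {x97, x98}, {88} × {x96, x97, x98}, {89} × {x96, x97, x98}, {88, 89} × {x96, x97}, {88, 89} × {x97, x98}, {88, 89} × {x96, x97, x98}}; |τ_{X×Y}| = 36.

Enumerate products U × V with U ∈ τ_X, V ∈ τ_Y (deduplicated):
  ∅ × ∅ = {} (∅)
  {88} × {x96} = {(88,x96)}
  {88} × {x97} = {(88,x97)}
  {89} × {x96} = {(89,x96)}
  {89} × {x97} = {(89,x97)}
  {88} × {x96, x97} = {(88,x96), (88,x97)}
  {88, 89} × {x96} = {(88,x96), (89,x96)}
  {88} × {x97, x98} = {(88,x97), (88,x98)}
  {88, 89} × {x97} = {(88,x97), (89,x97)}
  {89} × {x96, x97} = {(89,x96), (89,x97)}
  {89} × {x97, x98} = {(89,x97), (89,x98)}
  {88} × {x96, x97, x98} = {(88,x96), (88,x97), (88,x98)}
  {89} × {x96, x97, x98} = {(89,x96), (89,x97), (89,x98)}
  {88, 89} × {x96, x97} = {(88,x96), (88,x97), (89,x96), (89,x97)}
  {88, 89} × {x97, x98} = {(88,x97), (88,x98), (89,x97), (89,x98)}
  {88, 89} × {x96, x97, x98} = {(88,x96), (88,x97), (88,x98), (89,x96), (89,x97), (89,x98)}
These 16 distinct sets form the basis B.
Close under arbitrary unions to get τ_{X×Y}; counting gives |τ_{X×Y}| = 36.


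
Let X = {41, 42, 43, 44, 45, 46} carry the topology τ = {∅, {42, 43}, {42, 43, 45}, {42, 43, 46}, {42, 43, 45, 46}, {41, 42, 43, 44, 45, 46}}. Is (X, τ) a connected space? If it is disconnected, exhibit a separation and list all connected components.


(X, τ) is connected.

Find clopen sets (U ∈ τ with X ∖ U ∈ τ):
  U = ∅, X ∖ U = {41, 42, 43, 44, 45, 46} — both open, so U is clopen.
  U = {41, 42, 43, 44, 45, 46}, X ∖ U = ∅ — both open, so U is clopen.
Only trivial clopens (∅ and X) exist, so (X, τ) is connected.
Compute connected components by grouping points that agree on all clopens:
  component: {41, 42, 43, 44, 45, 46}


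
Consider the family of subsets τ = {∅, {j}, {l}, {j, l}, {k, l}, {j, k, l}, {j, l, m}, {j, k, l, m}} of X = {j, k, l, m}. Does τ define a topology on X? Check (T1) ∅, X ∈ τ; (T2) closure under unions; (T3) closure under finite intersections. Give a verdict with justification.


τ IS a topology on X.

Axiom (T1): ∅ ∈ τ? Yes; X ∈ τ? Yes.
Axiom (T2/T3): check pairwise unions and intersections of members of τ.
All pairwise intersections and unions checked — each lies in τ. Therefore τ satisfies (T1), (T2), (T3): it IS a topology on X.


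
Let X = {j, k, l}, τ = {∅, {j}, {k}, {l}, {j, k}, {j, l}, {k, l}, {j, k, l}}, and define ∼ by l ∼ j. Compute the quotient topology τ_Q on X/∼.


X/∼ = {[j=l], [k]}; |τ_Q| = 4.

Equivalence classes: [j=l], [k].
Quotient map π: X → X/∼ sends j ↦ [j=l], k ↦ [k], l ↦ [j=l].
For each subset V ⊆ X/∼, compute π^{-1}(V) ⊆ X and check whether π^{-1}(V) ∈ τ. V is open in τ_Q iff π^{-1}(V) ∈ τ.
  V = {}: π^{-1}(V) = ∅ ∈ τ ✓.
  V = {[j=l]}: π^{-1}(V) = {j, l} ∈ τ ✓.
  V = {[k]}: π^{-1}(V) = {k} ∈ τ ✓.
  V = {[j=l], [k]}: π^{-1}(V) = {j, k, l} ∈ τ ✓.
Open sets in the quotient: τ_Q = {{}, {[j=l]}, {[k]}, {[j=l], [k]}} (4 elements).


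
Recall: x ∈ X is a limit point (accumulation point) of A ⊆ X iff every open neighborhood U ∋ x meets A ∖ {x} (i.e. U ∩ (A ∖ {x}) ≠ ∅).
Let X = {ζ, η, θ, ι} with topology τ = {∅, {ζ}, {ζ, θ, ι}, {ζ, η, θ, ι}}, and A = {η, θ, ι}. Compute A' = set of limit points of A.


A' = {η, θ, ι}

For each x ∈ X, list the open sets U ∈ τ with x ∈ U, then check whether U ∩ (A ∖ {x}) ≠ ∅ for every such U.
  x = ζ: open {ζ} ∋ x has {ζ} ∩ (A ∖ {ζ}) = ∅, so x is NOT a limit point.
  x = η: opens ∋ x are {ζ, η, θ, ι}; each meets A ∖ {η}, so x IS a limit point.
  x = θ: opens ∋ x are {ζ, θ, ι}, {ζ, η, θ, ι}; each meets A ∖ {θ}, so x IS a limit point.
  x = ι: opens ∋ x are {ζ, θ, ι}, {ζ, η, θ, ι}; each meets A ∖ {ι}, so x IS a limit point.
Collecting: A' = {η, θ, ι}.


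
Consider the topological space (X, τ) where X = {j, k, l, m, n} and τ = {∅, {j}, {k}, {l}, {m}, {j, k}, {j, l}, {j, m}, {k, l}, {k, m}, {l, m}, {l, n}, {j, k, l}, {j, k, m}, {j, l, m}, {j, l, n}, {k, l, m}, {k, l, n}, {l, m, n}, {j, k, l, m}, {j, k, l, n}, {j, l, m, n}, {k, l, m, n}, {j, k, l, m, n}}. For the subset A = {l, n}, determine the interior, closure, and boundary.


int(A) = {l, n}, cl(A) = {l, n}, ∂A = ∅.

Closed sets in (X, τ) are complements of opens:
  closed(X, τ) = {∅, {j}, {k}, {m}, {n}, {j, k}, {j, m}, {j, n}, {k, m}, {k, n}, {l, n}, {m, n}, {j, k, m}, {j, k, n}, {j, l, n}, {j, m, n}, {k, l, n}, {k, m, n}, {l, m, n}, {j, k, l, n}, {j, k, m, n}, {j, l, m, n}, {k, l, m, n}, {j, k, l, m, n}}.
int(A) = ⋃ {U ∈ τ : U ⊆ A}. Opens contained in A: ∅, {l}, {l, n}.
Taking the union of these: int(A) = {l, n}.
cl(A) = ⋂ {C closed : A ⊆ C}. Closed sets containing A: {l, n}, {j, l, n}, {k, l, n}, {l, m, n}, {j, k, l, n}, {j, l, m, n}, {k, l, m, n}, {j, k, l, m, n}.
Intersecting these: cl(A) = {l, n}.
∂A = cl(A) ∖ int(A) = {l, n} ∖ {l, n} = ∅.


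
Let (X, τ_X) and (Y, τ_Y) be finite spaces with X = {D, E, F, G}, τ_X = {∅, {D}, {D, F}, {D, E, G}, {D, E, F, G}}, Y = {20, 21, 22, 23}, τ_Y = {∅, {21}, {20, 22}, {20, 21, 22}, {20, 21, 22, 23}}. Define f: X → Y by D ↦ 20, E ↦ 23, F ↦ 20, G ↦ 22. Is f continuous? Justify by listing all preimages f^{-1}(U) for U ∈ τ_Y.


f is NOT continuous.

Compute f^{-1}(U) for each U ∈ τ_Y:
  U = ∅: f^{-1}(U) = ∅ ∈ τ_X ✓.
  U = {21}: f^{-1}(U) = ∅ ∈ τ_X ✓.
  U = {20, 22}: f^{-1}(U) = {D, F, G} ∉ τ_X ✗.
  U = {20, 21, 22}: f^{-1}(U) = {D, F, G} ∉ τ_X ✗.
  U = {20, 21, 22, 23}: f^{-1}(U) = {D, E, F, G} ∈ τ_X ✓.
Found U = {20, 22} with f^{-1}(U) = {D, F, G} not in τ_X. Therefore f is NOT continuous.


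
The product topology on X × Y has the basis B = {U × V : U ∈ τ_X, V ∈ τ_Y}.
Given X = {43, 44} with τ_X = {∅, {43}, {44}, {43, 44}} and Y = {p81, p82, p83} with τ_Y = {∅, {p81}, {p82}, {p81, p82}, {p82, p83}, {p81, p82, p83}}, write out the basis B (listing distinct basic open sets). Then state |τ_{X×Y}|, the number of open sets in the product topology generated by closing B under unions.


Basis B = {∅ × ∅, {43} × {p81}, {43} × {p82}, {44} × {p81}, {44} × {p82}, {43} × {p81, p82}, {43, 44} × {p81}, {43} × {p82, p83}, {43, 44} × {p82}, {44} × {p81, p82}, {44} × {p82, p83}, {43} × {p81, p82, p83}, {44} × {p81, p82, p83}, {43, 44} × {p81, p82}, {43, 44} × {p82, p83}, {43, 44} × {p81, p82, p83}}; |τ_{X×Y}| = 36.

Enumerate products U × V with U ∈ τ_X, V ∈ τ_Y (deduplicated):
  ∅ × ∅ = {} (∅)
  {43} × {p81} = {(43,p81)}
  {43} × {p82} = {(43,p82)}
  {44} × {p81} = {(44,p81)}
  {44} × {p82} = {(44,p82)}
  {43} × {p81, p82} = {(43,p81), (43,p82)}
  {43, 44} × {p81} = {(43,p81), (44,p81)}
  {43} × {p82, p83} = {(43,p82), (43,p83)}
  {43, 44} × {p82} = {(43,p82), (44,p82)}
  {44} × {p81, p82} = {(44,p81), (44,p82)}
  {44} × {p82, p83} = {(44,p82), (44,p83)}
  {43} × {p81, p82, p83} = {(43,p81), (43,p82), (43,p83)}
  {44} × {p81, p82, p83} = {(44,p81), (44,p82), (44,p83)}
  {43, 44} × {p81, p82} = {(43,p81), (43,p82), (44,p81), (44,p82)}
  {43, 44} × {p82, p83} = {(43,p82), (43,p83), (44,p82), (44,p83)}
  {43, 44} × {p81, p82, p83} = {(43,p81), (43,p82), (43,p83), (44,p81), (44,p82), (44,p83)}
These 16 distinct sets form the basis B.
Close under arbitrary unions to get τ_{X×Y}; counting gives |τ_{X×Y}| = 36.


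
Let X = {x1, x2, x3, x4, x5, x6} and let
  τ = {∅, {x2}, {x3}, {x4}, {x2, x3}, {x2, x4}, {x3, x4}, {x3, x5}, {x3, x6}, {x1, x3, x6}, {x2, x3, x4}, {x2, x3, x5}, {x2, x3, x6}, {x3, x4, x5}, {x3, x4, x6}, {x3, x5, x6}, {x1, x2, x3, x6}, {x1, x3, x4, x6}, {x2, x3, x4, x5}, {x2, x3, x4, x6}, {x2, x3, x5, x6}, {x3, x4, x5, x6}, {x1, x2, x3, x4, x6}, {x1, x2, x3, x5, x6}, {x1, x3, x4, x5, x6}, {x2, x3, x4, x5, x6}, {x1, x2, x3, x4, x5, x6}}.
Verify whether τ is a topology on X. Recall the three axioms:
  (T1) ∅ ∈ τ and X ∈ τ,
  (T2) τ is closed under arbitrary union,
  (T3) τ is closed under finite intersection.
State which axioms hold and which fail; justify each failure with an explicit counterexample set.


τ is NOT a topology on X.

Axiom (T1): ∅ ∈ τ? Yes; X ∈ τ? Yes.
Axiom (T2/T3): check pairwise unions and intersections of members of τ.
Counterexample for (T2): {x3, x5} ∪ {x1, x3, x6} = {x1, x3, x5, x6} ∉ τ. Therefore τ is NOT a topology.


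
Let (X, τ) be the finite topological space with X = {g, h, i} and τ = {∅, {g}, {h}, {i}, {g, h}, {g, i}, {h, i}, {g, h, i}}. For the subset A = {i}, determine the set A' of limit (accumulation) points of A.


A' = ∅

For each x ∈ X, list the open sets U ∈ τ with x ∈ U, then check whether U ∩ (A ∖ {x}) ≠ ∅ for every such U.
  x = g: open {g} ∋ x has {g} ∩ (A ∖ {g}) = ∅, so x is NOT a limit point.
  x = h: open {h} ∋ x has {h} ∩ (A ∖ {h}) = ∅, so x is NOT a limit point.
  x = i: open {i} ∋ x has {i} ∩ (A ∖ {i}) = ∅, so x is NOT a limit point.
Collecting: A' = ∅.


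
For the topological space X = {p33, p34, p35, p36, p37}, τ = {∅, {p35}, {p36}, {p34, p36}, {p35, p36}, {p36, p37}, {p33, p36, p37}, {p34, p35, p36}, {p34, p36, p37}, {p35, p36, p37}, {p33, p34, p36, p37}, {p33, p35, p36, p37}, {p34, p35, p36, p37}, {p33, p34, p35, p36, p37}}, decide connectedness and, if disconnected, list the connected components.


(X, τ) is disconnected; components = [{p35}, {p33, p34, p36, p37}].

Find clopen sets (U ∈ τ with X ∖ U ∈ τ):
  U = ∅, X ∖ U = {p33, p34, p35, p36, p37} — both open, so U is clopen.
  U = {p35}, X ∖ U = {p33, p34, p36, p37} — both open, so U is clopen.
  U = {p33, p34, p36, p37}, X ∖ U = {p35} — both open, so U is clopen.
  U = {p33, p34, p35, p36, p37}, X ∖ U = ∅ — both open, so U is clopen.
Nontrivial clopen(s) exist: e.g. {p33, p34, p36, p37}. So (X, τ) is disconnected.
Compute connected components by grouping points that agree on all clopens:
  component: {p35}
  component: {p33, p34, p36, p37}


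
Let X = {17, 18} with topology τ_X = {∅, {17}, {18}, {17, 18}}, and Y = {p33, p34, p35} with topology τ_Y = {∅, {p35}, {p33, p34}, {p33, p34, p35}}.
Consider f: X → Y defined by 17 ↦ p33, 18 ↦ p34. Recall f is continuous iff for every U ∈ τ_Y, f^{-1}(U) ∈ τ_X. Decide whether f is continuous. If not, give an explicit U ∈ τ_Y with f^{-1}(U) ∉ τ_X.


f IS continuous.

Compute f^{-1}(U) for each U ∈ τ_Y:
  U = ∅: f^{-1}(U) = ∅ ∈ τ_X ✓.
  U = {p35}: f^{-1}(U) = ∅ ∈ τ_X ✓.
  U = {p33, p34}: f^{-1}(U) = {17, 18} ∈ τ_X ✓.
  U = {p33, p34, p35}: f^{-1}(U) = {17, 18} ∈ τ_X ✓.
Every preimage lies in τ_X, so f IS continuous.


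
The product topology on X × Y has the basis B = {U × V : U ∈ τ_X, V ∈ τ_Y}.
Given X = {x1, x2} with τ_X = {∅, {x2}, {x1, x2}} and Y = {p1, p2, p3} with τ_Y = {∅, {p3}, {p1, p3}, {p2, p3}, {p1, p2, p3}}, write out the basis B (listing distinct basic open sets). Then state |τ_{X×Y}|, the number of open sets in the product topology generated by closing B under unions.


Basis B = {∅ × ∅, {x2} × {p3}, {x1, x2} × {p3}, {x2} × {p1, p3}, {x2} × {p2, p3}, {x2} × {p1, p2, p3}, {x1, x2} × {p1, p3}, {x1, x2} × {p2, p3}, {x1, x2} × {p1, p2, p3}}; |τ_{X×Y}| = 14.

Enumerate products U × V with U ∈ τ_X, V ∈ τ_Y (deduplicated):
  ∅ × ∅ = {} (∅)
  {x2} × {p3} = {(x2,p3)}
  {x1, x2} × {p3} = {(x1,p3), (x2,p3)}
  {x2} × {p1, p3} = {(x2,p1), (x2,p3)}
  {x2} × {p2, p3} = {(x2,p2), (x2,p3)}
  {x2} × {p1, p2, p3} = {(x2,p1), (x2,p2), (x2,p3)}
  {x1, x2} × {p1, p3} = {(x1,p1), (x1,p3), (x2,p1), (x2,p3)}
  {x1, x2} × {p2, p3} = {(x1,p2), (x1,p3), (x2,p2), (x2,p3)}
  {x1, x2} × {p1, p2, p3} = {(x1,p1), (x1,p2), (x1,p3), (x2,p1), (x2,p2), (x2,p3)}
These 9 distinct sets form the basis B.
Close under arbitrary unions to get τ_{X×Y}; counting gives |τ_{X×Y}| = 14.


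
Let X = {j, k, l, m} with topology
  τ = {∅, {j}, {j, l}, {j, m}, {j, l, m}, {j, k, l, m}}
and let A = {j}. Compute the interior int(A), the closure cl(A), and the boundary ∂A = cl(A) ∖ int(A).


int(A) = {j}, cl(A) = {j, k, l, m}, ∂A = {k, l, m}.

Closed sets in (X, τ) are complements of opens:
  closed(X, τ) = {∅, {k}, {k, l}, {k, m}, {k, l, m}, {j, k, l, m}}.
int(A) = ⋃ {U ∈ τ : U ⊆ A}. Opens contained in A: ∅, {j}.
Taking the union of these: int(A) = {j}.
cl(A) = ⋂ {C closed : A ⊆ C}. Closed sets containing A: {j, k, l, m}.
Intersecting these: cl(A) = {j, k, l, m}.
∂A = cl(A) ∖ int(A) = {j, k, l, m} ∖ {j} = {k, l, m}.


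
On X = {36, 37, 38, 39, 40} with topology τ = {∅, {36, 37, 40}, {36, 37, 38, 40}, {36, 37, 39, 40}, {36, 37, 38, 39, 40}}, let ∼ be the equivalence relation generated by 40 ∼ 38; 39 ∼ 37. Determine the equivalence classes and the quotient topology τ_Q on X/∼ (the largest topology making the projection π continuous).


X/∼ = {[36], [37=39], [38=40]}; |τ_Q| = 2.

Equivalence classes: [36], [37=39], [38=40].
Quotient map π: X → X/∼ sends 36 ↦ [36], 37 ↦ [37=39], 38 ↦ [38=40], 39 ↦ [37=39], 40 ↦ [38=40].
For each subset V ⊆ X/∼, compute π^{-1}(V) ⊆ X and check whether π^{-1}(V) ∈ τ. V is open in τ_Q iff π^{-1}(V) ∈ τ.
  V = {}: π^{-1}(V) = ∅ ∈ τ ✓.
  V = {[36]}: π^{-1}(V) = {36} ∉ τ ✗.
  V = {[37=39]}: π^{-1}(V) = {37, 39} ∉ τ ✗.
  V = {[36], [37=39]}: π^{-1}(V) = {36, 37, 39} ∉ τ ✗.
  V = {[38=40]}: π^{-1}(V) = {38, 40} ∉ τ ✗.
  V = {[36], [38=40]}: π^{-1}(V) = {36, 38, 40} ∉ τ ✗.
  V = {[37=39], [38=40]}: π^{-1}(V) = {37, 38, 39, 40} ∉ τ ✗.
  V = {[36], [37=39], [38=40]}: π^{-1}(V) = {36, 37, 38, 39, 40} ∈ τ ✓.
Open sets in the quotient: τ_Q = {{}, {[36], [37=39], [38=40]}} (2 elements).


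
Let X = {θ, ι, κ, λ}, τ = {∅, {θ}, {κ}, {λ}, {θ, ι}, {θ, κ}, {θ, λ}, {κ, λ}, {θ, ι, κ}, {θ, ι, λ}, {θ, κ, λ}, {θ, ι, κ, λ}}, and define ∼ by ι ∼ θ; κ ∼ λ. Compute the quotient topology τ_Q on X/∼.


X/∼ = {[θ=ι], [κ=λ]}; |τ_Q| = 4.

Equivalence classes: [θ=ι], [κ=λ].
Quotient map π: X → X/∼ sends θ ↦ [θ=ι], ι ↦ [θ=ι], κ ↦ [κ=λ], λ ↦ [κ=λ].
For each subset V ⊆ X/∼, compute π^{-1}(V) ⊆ X and check whether π^{-1}(V) ∈ τ. V is open in τ_Q iff π^{-1}(V) ∈ τ.
  V = {}: π^{-1}(V) = ∅ ∈ τ ✓.
  V = {[θ=ι]}: π^{-1}(V) = {θ, ι} ∈ τ ✓.
  V = {[κ=λ]}: π^{-1}(V) = {κ, λ} ∈ τ ✓.
  V = {[θ=ι], [κ=λ]}: π^{-1}(V) = {θ, ι, κ, λ} ∈ τ ✓.
Open sets in the quotient: τ_Q = {{}, {[θ=ι]}, {[κ=λ]}, {[θ=ι], [κ=λ]}} (4 elements).


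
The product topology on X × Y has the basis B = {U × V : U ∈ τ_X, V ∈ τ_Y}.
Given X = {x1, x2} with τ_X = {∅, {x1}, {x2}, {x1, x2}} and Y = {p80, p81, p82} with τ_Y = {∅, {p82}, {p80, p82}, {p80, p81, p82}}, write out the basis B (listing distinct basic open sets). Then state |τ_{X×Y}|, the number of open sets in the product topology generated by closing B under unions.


Basis B = {∅ × ∅, {x1} × {p82}, {x2} × {p82}, {x1} × {p80, p82}, {x1, x2} × {p82}, {x2} × {p80, p82}, {x1} × {p80, p81, p82}, {x2} × {p80, p81, p82}, {x1, x2} × {p80, p82}, {x1, x2} × {p80, p81, p82}}; |τ_{X×Y}| = 16.

Enumerate products U × V with U ∈ τ_X, V ∈ τ_Y (deduplicated):
  ∅ × ∅ = {} (∅)
  {x1} × {p82} = {(x1,p82)}
  {x2} × {p82} = {(x2,p82)}
  {x1} × {p80, p82} = {(x1,p80), (x1,p82)}
  {x1, x2} × {p82} = {(x1,p82), (x2,p82)}
  {x2} × {p80, p82} = {(x2,p80), (x2,p82)}
  {x1} × {p80, p81, p82} = {(x1,p80), (x1,p81), (x1,p82)}
  {x2} × {p80, p81, p82} = {(x2,p80), (x2,p81), (x2,p82)}
  {x1, x2} × {p80, p82} = {(x1,p80), (x1,p82), (x2,p80), (x2,p82)}
  {x1, x2} × {p80, p81, p82} = {(x1,p80), (x1,p81), (x1,p82), (x2,p80), (x2,p81), (x2,p82)}
These 10 distinct sets form the basis B.
Close under arbitrary unions to get τ_{X×Y}; counting gives |τ_{X×Y}| = 16.


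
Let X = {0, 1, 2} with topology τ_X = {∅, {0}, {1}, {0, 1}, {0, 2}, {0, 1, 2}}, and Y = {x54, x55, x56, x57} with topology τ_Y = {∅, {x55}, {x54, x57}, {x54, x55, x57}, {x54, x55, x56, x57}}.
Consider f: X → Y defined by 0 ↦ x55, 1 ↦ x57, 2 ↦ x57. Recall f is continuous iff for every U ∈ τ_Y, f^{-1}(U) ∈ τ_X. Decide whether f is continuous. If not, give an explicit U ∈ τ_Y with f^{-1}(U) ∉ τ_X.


f is NOT continuous.

Compute f^{-1}(U) for each U ∈ τ_Y:
  U = ∅: f^{-1}(U) = ∅ ∈ τ_X ✓.
  U = {x55}: f^{-1}(U) = {0} ∈ τ_X ✓.
  U = {x54, x57}: f^{-1}(U) = {1, 2} ∉ τ_X ✗.
  U = {x54, x55, x57}: f^{-1}(U) = {0, 1, 2} ∈ τ_X ✓.
  U = {x54, x55, x56, x57}: f^{-1}(U) = {0, 1, 2} ∈ τ_X ✓.
Found U = {x54, x57} with f^{-1}(U) = {1, 2} not in τ_X. Therefore f is NOT continuous.


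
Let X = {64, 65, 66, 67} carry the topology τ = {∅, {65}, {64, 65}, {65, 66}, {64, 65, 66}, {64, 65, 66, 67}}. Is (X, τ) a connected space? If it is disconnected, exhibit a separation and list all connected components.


(X, τ) is connected.

Find clopen sets (U ∈ τ with X ∖ U ∈ τ):
  U = ∅, X ∖ U = {64, 65, 66, 67} — both open, so U is clopen.
  U = {64, 65, 66, 67}, X ∖ U = ∅ — both open, so U is clopen.
Only trivial clopens (∅ and X) exist, so (X, τ) is connected.
Compute connected components by grouping points that agree on all clopens:
  component: {64, 65, 66, 67}


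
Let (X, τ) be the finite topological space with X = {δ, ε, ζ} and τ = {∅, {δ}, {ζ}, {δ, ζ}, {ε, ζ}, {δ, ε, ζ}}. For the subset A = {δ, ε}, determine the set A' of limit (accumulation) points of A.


A' = ∅

For each x ∈ X, list the open sets U ∈ τ with x ∈ U, then check whether U ∩ (A ∖ {x}) ≠ ∅ for every such U.
  x = δ: open {δ} ∋ x has {δ} ∩ (A ∖ {δ}) = ∅, so x is NOT a limit point.
  x = ε: open {ε, ζ} ∋ x has {ε, ζ} ∩ (A ∖ {ε}) = ∅, so x is NOT a limit point.
  x = ζ: open {ζ} ∋ x has {ζ} ∩ (A ∖ {ζ}) = ∅, so x is NOT a limit point.
Collecting: A' = ∅.


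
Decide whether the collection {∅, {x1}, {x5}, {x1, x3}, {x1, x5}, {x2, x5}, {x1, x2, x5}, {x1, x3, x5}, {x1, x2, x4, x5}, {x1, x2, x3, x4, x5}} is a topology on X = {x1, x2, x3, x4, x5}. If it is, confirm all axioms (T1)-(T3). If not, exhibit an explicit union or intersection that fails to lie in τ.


τ is NOT a topology on X.

Axiom (T1): ∅ ∈ τ? Yes; X ∈ τ? Yes.
Axiom (T2/T3): check pairwise unions and intersections of members of τ.
Counterexample for (T2): {x1, x3} ∪ {x2, x5} = {x1, x2, x3, x5} ∉ τ. Therefore τ is NOT a topology.


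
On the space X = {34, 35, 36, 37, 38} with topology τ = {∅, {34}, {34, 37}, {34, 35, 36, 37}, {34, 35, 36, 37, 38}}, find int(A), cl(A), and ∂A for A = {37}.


int(A) = ∅, cl(A) = {35, 36, 37, 38}, ∂A = {35, 36, 37, 38}.

Closed sets in (X, τ) are complements of opens:
  closed(X, τ) = {∅, {38}, {35, 36, 38}, {35, 36, 37, 38}, {34, 35, 36, 37, 38}}.
int(A) = ⋃ {U ∈ τ : U ⊆ A}. Opens contained in A: ∅.
Taking the union of these: int(A) = ∅.
cl(A) = ⋂ {C closed : A ⊆ C}. Closed sets containing A: {35, 36, 37, 38}, {34, 35, 36, 37, 38}.
Intersecting these: cl(A) = {35, 36, 37, 38}.
∂A = cl(A) ∖ int(A) = {35, 36, 37, 38} ∖ ∅ = {35, 36, 37, 38}.


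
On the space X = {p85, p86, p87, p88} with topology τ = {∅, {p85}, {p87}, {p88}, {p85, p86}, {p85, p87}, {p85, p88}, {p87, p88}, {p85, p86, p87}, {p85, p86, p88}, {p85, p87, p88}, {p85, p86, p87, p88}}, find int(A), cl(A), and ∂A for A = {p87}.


int(A) = {p87}, cl(A) = {p87}, ∂A = ∅.

Closed sets in (X, τ) are complements of opens:
  closed(X, τ) = {∅, {p86}, {p87}, {p88}, {p85, p86}, {p86, p87}, {p86, p88}, {p87, p88}, {p85, p86, p87}, {p85, p86, p88}, {p86, p87, p88}, {p85, p86, p87, p88}}.
int(A) = ⋃ {U ∈ τ : U ⊆ A}. Opens contained in A: ∅, {p87}.
Taking the union of these: int(A) = {p87}.
cl(A) = ⋂ {C closed : A ⊆ C}. Closed sets containing A: {p87}, {p86, p87}, {p87, p88}, {p85, p86, p87}, {p86, p87, p88}, {p85, p86, p87, p88}.
Intersecting these: cl(A) = {p87}.
∂A = cl(A) ∖ int(A) = {p87} ∖ {p87} = ∅.


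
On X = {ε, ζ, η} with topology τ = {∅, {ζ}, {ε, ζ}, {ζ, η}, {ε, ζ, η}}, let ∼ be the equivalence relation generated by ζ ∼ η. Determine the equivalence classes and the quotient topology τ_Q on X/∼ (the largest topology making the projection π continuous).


X/∼ = {[ε], [ζ=η]}; |τ_Q| = 3.

Equivalence classes: [ε], [ζ=η].
Quotient map π: X → X/∼ sends ε ↦ [ε], ζ ↦ [ζ=η], η ↦ [ζ=η].
For each subset V ⊆ X/∼, compute π^{-1}(V) ⊆ X and check whether π^{-1}(V) ∈ τ. V is open in τ_Q iff π^{-1}(V) ∈ τ.
  V = {}: π^{-1}(V) = ∅ ∈ τ ✓.
  V = {[ε]}: π^{-1}(V) = {ε} ∉ τ ✗.
  V = {[ζ=η]}: π^{-1}(V) = {ζ, η} ∈ τ ✓.
  V = {[ε], [ζ=η]}: π^{-1}(V) = {ε, ζ, η} ∈ τ ✓.
Open sets in the quotient: τ_Q = {{}, {[ζ=η]}, {[ε], [ζ=η]}} (3 elements).


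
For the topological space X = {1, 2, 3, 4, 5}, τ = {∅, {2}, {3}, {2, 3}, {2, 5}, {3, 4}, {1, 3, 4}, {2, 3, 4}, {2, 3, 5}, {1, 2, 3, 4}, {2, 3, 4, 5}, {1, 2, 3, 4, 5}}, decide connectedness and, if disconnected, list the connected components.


(X, τ) is disconnected; components = [{2, 5}, {1, 3, 4}].

Find clopen sets (U ∈ τ with X ∖ U ∈ τ):
  U = ∅, X ∖ U = {1, 2, 3, 4, 5} — both open, so U is clopen.
  U = {2, 5}, X ∖ U = {1, 3, 4} — both open, so U is clopen.
  U = {1, 3, 4}, X ∖ U = {2, 5} — both open, so U is clopen.
  U = {1, 2, 3, 4, 5}, X ∖ U = ∅ — both open, so U is clopen.
Nontrivial clopen(s) exist: e.g. {2, 5}. So (X, τ) is disconnected.
Compute connected components by grouping points that agree on all clopens:
  component: {2, 5}
  component: {1, 3, 4}


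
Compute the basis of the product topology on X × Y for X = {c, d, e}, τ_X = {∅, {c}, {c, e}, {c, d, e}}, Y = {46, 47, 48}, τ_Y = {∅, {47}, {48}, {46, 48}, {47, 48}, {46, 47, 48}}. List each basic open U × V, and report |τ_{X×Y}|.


Basis B = {∅ × ∅, {c} × {47}, {c} × {48}, {c} × {46, 48}, {c} × {47, 48}, {c, e} × {47}, {c, e} × {48}, {c} × {46, 47, 48}, {c, d, e} × {47}, {c, d, e} × {48}, {c, e} × {46, 48}, {c, e} × {47, 48}, {c, e} × {46, 47, 48}, {c, d, e} × {46, 48}, {c, d, e} × {47, 48}, {c, d, e} × {46, 47, 48}}; |τ_{X×Y}| = 40.

Enumerate products U × V with U ∈ τ_X, V ∈ τ_Y (deduplicated):
  ∅ × ∅ = {} (∅)
  {c} × {47} = {(c,47)}
  {c} × {48} = {(c,48)}
  {c} × {46, 48} = {(c,46), (c,48)}
  {c} × {47, 48} = {(c,47), (c,48)}
  {c, e} × {47} = {(c,47), (e,47)}
  {c, e} × {48} = {(c,48), (e,48)}
  {c} × {46, 47, 48} = {(c,46), (c,47), (c,48)}
  {c, d, e} × {47} = {(c,47), (d,47), (e,47)}
  {c, d, e} × {48} = {(c,48), (d,48), (e,48)}
  {c, e} × {46, 48} = {(c,46), (c,48), (e,46), (e,48)}
  {c, e} × {47, 48} = {(c,47), (c,48), (e,47), (e,48)}
  {c, e} × {46, 47, 48} = {(c,46), (c,47), (c,48), (e,46), (e,47), (e,48)}
  {c, d, e} × {46, 48} = {(c,46), (c,48), (d,46), (d,48), (e,46), (e,48)}
  {c, d, e} × {47, 48} = {(c,47), (c,48), (d,47), (d,48), (e,47), (e,48)}
  {c, d, e} × {46, 47, 48} = {(c,46), (c,47), (c,48), (d,46), (d,47), (d,48), (e,46), (e,47), (e,48)}
These 16 distinct sets form the basis B.
Close under arbitrary unions to get τ_{X×Y}; counting gives |τ_{X×Y}| = 40.


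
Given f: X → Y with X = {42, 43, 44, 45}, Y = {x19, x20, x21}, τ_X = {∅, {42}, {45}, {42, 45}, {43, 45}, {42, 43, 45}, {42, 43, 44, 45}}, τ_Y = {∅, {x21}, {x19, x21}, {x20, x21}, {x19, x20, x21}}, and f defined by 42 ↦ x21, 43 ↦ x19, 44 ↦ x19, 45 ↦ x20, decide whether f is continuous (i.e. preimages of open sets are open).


f is NOT continuous.

Compute f^{-1}(U) for each U ∈ τ_Y:
  U = ∅: f^{-1}(U) = ∅ ∈ τ_X ✓.
  U = {x21}: f^{-1}(U) = {42} ∈ τ_X ✓.
  U = {x19, x21}: f^{-1}(U) = {42, 43, 44} ∉ τ_X ✗.
  U = {x20, x21}: f^{-1}(U) = {42, 45} ∈ τ_X ✓.
  U = {x19, x20, x21}: f^{-1}(U) = {42, 43, 44, 45} ∈ τ_X ✓.
Found U = {x19, x21} with f^{-1}(U) = {42, 43, 44} not in τ_X. Therefore f is NOT continuous.


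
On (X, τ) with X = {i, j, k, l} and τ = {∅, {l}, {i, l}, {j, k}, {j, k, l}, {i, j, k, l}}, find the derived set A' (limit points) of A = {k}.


A' = {j}

For each x ∈ X, list the open sets U ∈ τ with x ∈ U, then check whether U ∩ (A ∖ {x}) ≠ ∅ for every such U.
  x = i: open {i, l} ∋ x has {i, l} ∩ (A ∖ {i}) = ∅, so x is NOT a limit point.
  x = j: opens ∋ x are {j, k}, {j, k, l}, {i, j, k, l}; each meets A ∖ {j}, so x IS a limit point.
  x = k: open {j, k} ∋ x has {j, k} ∩ (A ∖ {k}) = ∅, so x is NOT a limit point.
  x = l: open {l} ∋ x has {l} ∩ (A ∖ {l}) = ∅, so x is NOT a limit point.
Collecting: A' = {j}.


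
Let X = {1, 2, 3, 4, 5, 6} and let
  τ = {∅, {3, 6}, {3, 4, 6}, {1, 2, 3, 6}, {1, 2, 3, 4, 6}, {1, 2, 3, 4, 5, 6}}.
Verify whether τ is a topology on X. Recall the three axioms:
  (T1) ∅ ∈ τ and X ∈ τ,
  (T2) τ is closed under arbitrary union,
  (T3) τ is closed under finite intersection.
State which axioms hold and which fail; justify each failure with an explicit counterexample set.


τ IS a topology on X.

Axiom (T1): ∅ ∈ τ? Yes; X ∈ τ? Yes.
Axiom (T2/T3): check pairwise unions and intersections of members of τ.
All pairwise intersections and unions checked — each lies in τ. Therefore τ satisfies (T1), (T2), (T3): it IS a topology on X.


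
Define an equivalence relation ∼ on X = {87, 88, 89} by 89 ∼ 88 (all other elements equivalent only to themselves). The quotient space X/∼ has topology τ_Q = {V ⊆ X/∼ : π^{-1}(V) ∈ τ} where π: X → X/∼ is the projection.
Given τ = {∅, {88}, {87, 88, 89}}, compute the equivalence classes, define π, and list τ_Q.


X/∼ = {[87], [88=89]}; |τ_Q| = 2.

Equivalence classes: [87], [88=89].
Quotient map π: X → X/∼ sends 87 ↦ [87], 88 ↦ [88=89], 89 ↦ [88=89].
For each subset V ⊆ X/∼, compute π^{-1}(V) ⊆ X and check whether π^{-1}(V) ∈ τ. V is open in τ_Q iff π^{-1}(V) ∈ τ.
  V = {}: π^{-1}(V) = ∅ ∈ τ ✓.
  V = {[87]}: π^{-1}(V) = {87} ∉ τ ✗.
  V = {[88=89]}: π^{-1}(V) = {88, 89} ∉ τ ✗.
  V = {[87], [88=89]}: π^{-1}(V) = {87, 88, 89} ∈ τ ✓.
Open sets in the quotient: τ_Q = {{}, {[87], [88=89]}} (2 elements).
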